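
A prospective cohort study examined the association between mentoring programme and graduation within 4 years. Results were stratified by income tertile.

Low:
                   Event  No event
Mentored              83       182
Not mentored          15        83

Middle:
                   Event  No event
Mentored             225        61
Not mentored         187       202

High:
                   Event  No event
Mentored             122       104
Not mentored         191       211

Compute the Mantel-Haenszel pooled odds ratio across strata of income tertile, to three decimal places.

OR_MH = Σ(aᵢdᵢ/nᵢ) / Σ(bᵢcᵢ/nᵢ), where nᵢ is the stratum total.
Stratum 1 (Low): n = 363; a·d/n = 83·83/363 = 18.9780; b·c/n = 182·15/363 = 7.5207
Stratum 2 (Middle): n = 675; a·d/n = 225·202/675 = 67.3333; b·c/n = 61·187/675 = 16.8993
Stratum 3 (High): n = 628; a·d/n = 122·211/628 = 40.9904; b·c/n = 104·191/628 = 31.6306
OR_MH = (18.9780 + 67.3333 + 40.9904) / (7.5207 + 16.8993 + 31.6306) = 127.3017 / 56.0505 = 2.27120

2.271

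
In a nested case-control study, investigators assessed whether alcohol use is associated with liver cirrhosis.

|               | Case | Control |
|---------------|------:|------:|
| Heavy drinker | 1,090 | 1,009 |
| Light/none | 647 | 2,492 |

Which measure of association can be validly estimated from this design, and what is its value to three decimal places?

4.161

Cells: a = 1090, b = 1009, c = 647, d = 2492.
This is a nested case-control study: participants were sampled on outcome status, so risks in the source population cannot be estimated directly — relative risk is not valid here. The odds ratio is the appropriate measure.
OR = (a·d)/(b·c) = (1090 × 2492) / (1009 × 647) = 2716280 / 652823 = 4.16082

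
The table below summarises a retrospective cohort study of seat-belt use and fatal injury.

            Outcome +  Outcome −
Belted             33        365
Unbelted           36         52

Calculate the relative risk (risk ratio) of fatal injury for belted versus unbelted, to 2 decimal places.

Cells: a = 33, b = 365, c = 36, d = 52.
Risk in exposed = 33/398 = 0.08291; risk in unexposed = 36/88 = 0.40909.
RR = 0.08291 / 0.40909 = 0.20268
The risk is 80% lower among the exposed than among the unexposed.

0.20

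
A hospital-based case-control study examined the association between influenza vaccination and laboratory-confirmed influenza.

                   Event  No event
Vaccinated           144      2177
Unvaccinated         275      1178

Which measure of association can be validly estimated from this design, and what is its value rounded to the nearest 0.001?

Cells: a = 144, b = 2177, c = 275, d = 1178.
This is a hospital-based case-control study: participants were sampled on outcome status, so risks in the source population cannot be estimated directly — relative risk is not valid here. The odds ratio is the appropriate measure.
OR = (a·d)/(b·c) = (144 × 1178) / (2177 × 275) = 169632 / 598675 = 0.28335

0.283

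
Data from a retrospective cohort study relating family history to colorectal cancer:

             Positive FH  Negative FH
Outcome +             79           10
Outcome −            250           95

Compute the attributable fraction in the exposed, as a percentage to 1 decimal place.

Reading the table with exposure as columns: a = 79 (Positive FH, case), b = 250 (Positive FH, non-case), c = 10 (Negative FH, case), d = 95.
Risk in exposed = 79/329 = 0.24012; risk in unexposed = 10/105 = 0.09524.
RR = 0.24012/0.09524 = 2.52128
AR% = (RR − 1)/RR × 100 = (2.52128 − 1)/2.52128 × 100 = 60.3376%

60.3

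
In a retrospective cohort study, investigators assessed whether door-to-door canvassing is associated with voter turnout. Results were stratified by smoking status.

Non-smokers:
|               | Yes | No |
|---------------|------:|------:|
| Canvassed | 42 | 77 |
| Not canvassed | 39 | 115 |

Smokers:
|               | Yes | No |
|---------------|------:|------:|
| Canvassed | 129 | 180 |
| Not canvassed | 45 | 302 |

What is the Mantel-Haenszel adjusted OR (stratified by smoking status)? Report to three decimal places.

OR_MH = Σ(aᵢdᵢ/nᵢ) / Σ(bᵢcᵢ/nᵢ), where nᵢ is the stratum total.
Stratum 1 (Non-smokers): n = 273; a·d/n = 42·115/273 = 17.6923; b·c/n = 77·39/273 = 11.0000
Stratum 2 (Smokers): n = 656; a·d/n = 129·302/656 = 59.3872; b·c/n = 180·45/656 = 12.3476
OR_MH = (17.6923 + 59.3872) / (11.0000 + 12.3476) = 77.0795 / 23.3476 = 3.30139

3.301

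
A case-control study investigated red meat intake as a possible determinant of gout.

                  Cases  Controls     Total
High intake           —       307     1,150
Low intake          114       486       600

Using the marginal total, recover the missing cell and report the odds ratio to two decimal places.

The missing cell is in the exposed row: 1150 − 307 = 843.
So a = 843, b = 307, c = 114, d = 486.
OR = (a·d)/(b·c) = (843 × 486) / (307 × 114) = 409698 / 34998 = 11.70633

11.71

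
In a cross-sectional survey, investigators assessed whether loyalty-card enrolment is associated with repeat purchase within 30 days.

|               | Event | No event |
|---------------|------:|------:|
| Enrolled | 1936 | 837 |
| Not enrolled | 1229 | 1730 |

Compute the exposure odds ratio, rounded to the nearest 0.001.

3.256

Cells: a = 1936, b = 837, c = 1229, d = 1730.
OR = (a·d)/(b·c) = (1936 × 1730) / (837 × 1229) = 3349280 / 1028673 = 3.25592
The odds of repeat purchase within 30 days are about 3.26 times as high in the enrolled group.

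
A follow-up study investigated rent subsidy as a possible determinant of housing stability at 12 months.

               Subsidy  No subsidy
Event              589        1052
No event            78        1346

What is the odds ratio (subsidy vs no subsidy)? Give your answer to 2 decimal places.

Reading the table with exposure as columns: a = 589 (Subsidy, case), b = 78 (Subsidy, non-case), c = 1052 (No subsidy, case), d = 1346.
OR = (a·d)/(b·c) = (589 × 1346) / (78 × 1052) = 792794 / 82056 = 9.66162
The odds of housing stability at 12 months are about 9.66 times as high in the subsidy group.

9.66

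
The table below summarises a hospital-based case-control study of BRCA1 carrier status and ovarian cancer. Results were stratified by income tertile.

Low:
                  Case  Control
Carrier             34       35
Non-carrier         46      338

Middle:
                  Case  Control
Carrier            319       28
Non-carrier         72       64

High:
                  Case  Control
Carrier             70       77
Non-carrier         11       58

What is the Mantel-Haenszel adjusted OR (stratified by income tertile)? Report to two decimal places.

7.42

OR_MH = Σ(aᵢdᵢ/nᵢ) / Σ(bᵢcᵢ/nᵢ), where nᵢ is the stratum total.
Stratum 1 (Low): n = 453; a·d/n = 34·338/453 = 25.3687; b·c/n = 35·46/453 = 3.5541
Stratum 2 (Middle): n = 483; a·d/n = 319·64/483 = 42.2692; b·c/n = 28·72/483 = 4.1739
Stratum 3 (High): n = 216; a·d/n = 70·58/216 = 18.7963; b·c/n = 77·11/216 = 3.9213
OR_MH = (25.3687 + 42.2692 + 18.7963) / (3.5541 + 4.1739 + 3.9213) = 86.4341 / 11.6493 = 7.41969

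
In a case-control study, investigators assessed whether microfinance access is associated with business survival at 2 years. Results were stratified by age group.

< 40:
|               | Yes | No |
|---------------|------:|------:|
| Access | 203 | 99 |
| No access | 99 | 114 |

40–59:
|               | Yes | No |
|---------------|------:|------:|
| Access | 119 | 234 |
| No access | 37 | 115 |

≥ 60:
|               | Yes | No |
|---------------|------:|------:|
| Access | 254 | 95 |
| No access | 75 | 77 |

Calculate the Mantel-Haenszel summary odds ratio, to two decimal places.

OR_MH = Σ(aᵢdᵢ/nᵢ) / Σ(bᵢcᵢ/nᵢ), where nᵢ is the stratum total.
Stratum 1 (< 40): n = 515; a·d/n = 203·114/515 = 44.9359; b·c/n = 99·99/515 = 19.0311
Stratum 2 (40–59): n = 505; a·d/n = 119·115/505 = 27.0990; b·c/n = 234·37/505 = 17.1446
Stratum 3 (≥ 60): n = 501; a·d/n = 254·77/501 = 39.0379; b·c/n = 95·75/501 = 14.2216
OR_MH = (44.9359 + 27.0990 + 39.0379) / (19.0311 + 17.1446 + 14.2216) = 111.0729 / 50.3972 = 2.20395

2.20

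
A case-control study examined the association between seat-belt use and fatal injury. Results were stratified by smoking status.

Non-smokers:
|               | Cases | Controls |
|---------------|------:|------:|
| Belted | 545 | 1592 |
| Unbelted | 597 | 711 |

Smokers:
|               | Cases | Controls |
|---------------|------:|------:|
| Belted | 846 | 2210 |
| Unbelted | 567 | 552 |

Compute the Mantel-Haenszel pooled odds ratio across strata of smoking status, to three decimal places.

OR_MH = Σ(aᵢdᵢ/nᵢ) / Σ(bᵢcᵢ/nᵢ), where nᵢ is the stratum total.
Stratum 1 (Non-smokers): n = 3445; a·d/n = 545·711/3445 = 112.4804; b·c/n = 1592·597/3445 = 275.8851
Stratum 2 (Smokers): n = 4175; a·d/n = 846·552/4175 = 111.8544; b·c/n = 2210·567/4175 = 300.1365
OR_MH = (112.4804 + 111.8544) / (275.8851 + 300.1365) = 224.3348 / 576.0216 = 0.38946

0.389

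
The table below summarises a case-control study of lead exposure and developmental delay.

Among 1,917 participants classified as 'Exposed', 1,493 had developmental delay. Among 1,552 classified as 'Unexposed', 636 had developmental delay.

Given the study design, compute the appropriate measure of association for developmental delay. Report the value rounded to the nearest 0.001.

From the description: a = 1493, b = 424, c = 636, d = 916.
This is a case-control study: participants were sampled on outcome status, so risks in the source population cannot be estimated directly — relative risk is not valid here. The odds ratio is the appropriate measure.
OR = (a·d)/(b·c) = (1493 × 916) / (424 × 636) = 1367588 / 269664 = 5.07145

5.071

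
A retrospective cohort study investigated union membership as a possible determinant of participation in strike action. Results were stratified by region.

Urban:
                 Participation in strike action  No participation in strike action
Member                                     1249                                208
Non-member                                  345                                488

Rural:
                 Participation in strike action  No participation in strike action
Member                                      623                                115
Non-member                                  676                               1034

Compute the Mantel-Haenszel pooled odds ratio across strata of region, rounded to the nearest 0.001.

OR_MH = Σ(aᵢdᵢ/nᵢ) / Σ(bᵢcᵢ/nᵢ), where nᵢ is the stratum total.
Stratum 1 (Urban): n = 2290; a·d/n = 1249·488/2290 = 266.1624; b·c/n = 208·345/2290 = 31.3362
Stratum 2 (Rural): n = 2448; a·d/n = 623·1034/2448 = 263.1462; b·c/n = 115·676/2448 = 31.7565
OR_MH = (266.1624 + 263.1462) / (31.3362 + 31.7565) = 529.3087 / 63.0928 = 8.38937

8.389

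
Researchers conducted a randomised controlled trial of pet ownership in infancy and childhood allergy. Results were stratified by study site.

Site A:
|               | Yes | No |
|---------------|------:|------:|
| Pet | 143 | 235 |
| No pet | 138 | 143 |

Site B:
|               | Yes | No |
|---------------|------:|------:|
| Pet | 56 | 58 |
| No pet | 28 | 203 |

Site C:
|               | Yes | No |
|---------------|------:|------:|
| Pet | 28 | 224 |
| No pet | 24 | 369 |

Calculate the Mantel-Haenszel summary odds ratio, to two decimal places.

OR_MH = Σ(aᵢdᵢ/nᵢ) / Σ(bᵢcᵢ/nᵢ), where nᵢ is the stratum total.
Stratum 1 (Site A): n = 659; a·d/n = 143·143/659 = 31.0303; b·c/n = 235·138/659 = 49.2109
Stratum 2 (Site B): n = 345; a·d/n = 56·203/345 = 32.9507; b·c/n = 58·28/345 = 4.7072
Stratum 3 (Site C): n = 645; a·d/n = 28·369/645 = 16.0186; b·c/n = 224·24/645 = 8.3349
OR_MH = (31.0303 + 32.9507 + 16.0186) / (49.2109 + 4.7072 + 8.3349) = 79.9997 / 62.2531 = 1.28507

1.29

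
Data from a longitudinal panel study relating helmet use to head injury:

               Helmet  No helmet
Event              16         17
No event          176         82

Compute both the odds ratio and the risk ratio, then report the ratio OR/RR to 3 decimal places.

0.904

Reading the table with exposure as columns: a = 16 (Helmet, case), b = 176 (Helmet, non-case), c = 17 (No helmet, case), d = 82.
OR = (16·82)/(176·17) = 1312/2992 = 0.43850
Risk in exposed = 16/192 = 0.08333; risk in unexposed = 17/99 = 0.17172; RR = 0.48529
OR/RR = 0.43850 / 0.48529 = 0.90358
The outcome is not rare, so the OR lies further from 1 than the RR.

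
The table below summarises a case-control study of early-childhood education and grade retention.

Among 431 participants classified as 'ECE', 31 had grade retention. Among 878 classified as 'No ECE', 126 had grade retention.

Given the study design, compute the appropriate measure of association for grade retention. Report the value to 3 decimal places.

From the description: a = 31, b = 400, c = 126, d = 752.
This is a case-control study: participants were sampled on outcome status, so risks in the source population cannot be estimated directly — relative risk is not valid here. The odds ratio is the appropriate measure.
OR = (a·d)/(b·c) = (31 × 752) / (400 × 126) = 23312 / 50400 = 0.46254

0.463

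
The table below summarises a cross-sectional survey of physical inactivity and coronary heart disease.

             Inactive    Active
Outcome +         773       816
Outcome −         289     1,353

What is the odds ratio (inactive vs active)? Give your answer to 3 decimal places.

Reading the table with exposure as columns: a = 773 (Inactive, case), b = 289 (Inactive, non-case), c = 816 (Active, case), d = 1353.
OR = (a·d)/(b·c) = (773 × 1353) / (289 × 816) = 1045869 / 235824 = 4.43496
The odds of coronary heart disease are about 4.43 times as high in the inactive group.

4.435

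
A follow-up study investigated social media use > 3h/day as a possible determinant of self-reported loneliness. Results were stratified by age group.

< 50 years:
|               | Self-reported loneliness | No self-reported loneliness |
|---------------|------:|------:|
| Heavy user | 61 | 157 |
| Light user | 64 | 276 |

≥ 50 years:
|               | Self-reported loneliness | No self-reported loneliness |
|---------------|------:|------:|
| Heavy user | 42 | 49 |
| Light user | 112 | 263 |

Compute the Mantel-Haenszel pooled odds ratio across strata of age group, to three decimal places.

1.809

OR_MH = Σ(aᵢdᵢ/nᵢ) / Σ(bᵢcᵢ/nᵢ), where nᵢ is the stratum total.
Stratum 1 (< 50 years): n = 558; a·d/n = 61·276/558 = 30.1720; b·c/n = 157·64/558 = 18.0072
Stratum 2 (≥ 50 years): n = 466; a·d/n = 42·263/466 = 23.7039; b·c/n = 49·112/466 = 11.7768
OR_MH = (30.1720 + 23.7039) / (18.0072 + 11.7768) = 53.8759 / 29.7840 = 1.80889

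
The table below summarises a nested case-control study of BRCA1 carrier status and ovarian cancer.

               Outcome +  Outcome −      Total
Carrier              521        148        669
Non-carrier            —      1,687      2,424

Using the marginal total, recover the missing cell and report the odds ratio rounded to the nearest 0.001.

The missing cell is in the unexposed row: 2424 − 1687 = 737.
So a = 521, b = 148, c = 737, d = 1687.
OR = (a·d)/(b·c) = (521 × 1687) / (148 × 737) = 878927 / 109076 = 8.05793

8.058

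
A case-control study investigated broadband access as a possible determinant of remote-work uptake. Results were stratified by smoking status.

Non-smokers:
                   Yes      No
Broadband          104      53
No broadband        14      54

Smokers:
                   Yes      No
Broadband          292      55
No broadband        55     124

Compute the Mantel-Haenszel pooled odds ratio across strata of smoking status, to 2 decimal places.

OR_MH = Σ(aᵢdᵢ/nᵢ) / Σ(bᵢcᵢ/nᵢ), where nᵢ is the stratum total.
Stratum 1 (Non-smokers): n = 225; a·d/n = 104·54/225 = 24.9600; b·c/n = 53·14/225 = 3.2978
Stratum 2 (Smokers): n = 526; a·d/n = 292·124/526 = 68.8365; b·c/n = 55·55/526 = 5.7510
OR_MH = (24.9600 + 68.8365) / (3.2978 + 5.7510) = 93.7965 / 9.0487 = 10.36571

10.37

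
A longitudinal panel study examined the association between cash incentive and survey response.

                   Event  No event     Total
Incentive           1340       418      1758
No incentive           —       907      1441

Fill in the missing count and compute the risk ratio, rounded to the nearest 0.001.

The missing cell is in the unexposed row: 1441 − 907 = 534.
So a = 1340, b = 418, c = 534, d = 907.
RR = [a/(a+b)] / [c/(c+d)] = (1340/1758) / (534/1441) = 0.76223/0.37058 = 2.05688

2.057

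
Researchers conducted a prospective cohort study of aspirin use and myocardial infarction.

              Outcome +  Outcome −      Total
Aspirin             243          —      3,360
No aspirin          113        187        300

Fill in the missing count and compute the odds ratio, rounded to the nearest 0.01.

The missing cell is in the exposed row: 3360 − 243 = 3117.
So a = 243, b = 3117, c = 113, d = 187.
OR = (a·d)/(b·c) = (243 × 187) / (3117 × 113) = 45441 / 352221 = 0.12901

0.13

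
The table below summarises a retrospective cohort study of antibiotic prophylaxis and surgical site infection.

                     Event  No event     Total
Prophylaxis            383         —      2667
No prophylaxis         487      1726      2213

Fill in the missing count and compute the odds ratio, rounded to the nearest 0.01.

0.59

The missing cell is in the exposed row: 2667 − 383 = 2284.
So a = 383, b = 2284, c = 487, d = 1726.
OR = (a·d)/(b·c) = (383 × 1726) / (2284 × 487) = 661058 / 1112308 = 0.59431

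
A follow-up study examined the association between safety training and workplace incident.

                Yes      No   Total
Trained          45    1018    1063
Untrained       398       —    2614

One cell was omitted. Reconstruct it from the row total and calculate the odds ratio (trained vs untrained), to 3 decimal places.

The missing cell is in the unexposed row: 2614 − 398 = 2216.
So a = 45, b = 1018, c = 398, d = 2216.
OR = (a·d)/(b·c) = (45 × 2216) / (1018 × 398) = 99720 / 405164 = 0.24612

0.246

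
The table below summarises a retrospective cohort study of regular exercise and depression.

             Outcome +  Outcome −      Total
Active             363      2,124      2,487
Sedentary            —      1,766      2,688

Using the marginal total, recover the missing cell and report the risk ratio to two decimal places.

0.43

The missing cell is in the unexposed row: 2688 − 1766 = 922.
So a = 363, b = 2124, c = 922, d = 1766.
RR = [a/(a+b)] / [c/(c+d)] = (363/2487) / (922/2688) = 0.14596/0.34301 = 0.42553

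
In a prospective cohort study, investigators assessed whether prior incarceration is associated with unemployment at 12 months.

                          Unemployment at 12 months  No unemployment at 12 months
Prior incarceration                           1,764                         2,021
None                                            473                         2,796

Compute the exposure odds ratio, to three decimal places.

Cells: a = 1764, b = 2021, c = 473, d = 2796.
OR = (a·d)/(b·c) = (1764 × 2796) / (2021 × 473) = 4932144 / 955933 = 5.15951
The odds of unemployment at 12 months are about 5.16 times as high in the prior incarceration group.

5.160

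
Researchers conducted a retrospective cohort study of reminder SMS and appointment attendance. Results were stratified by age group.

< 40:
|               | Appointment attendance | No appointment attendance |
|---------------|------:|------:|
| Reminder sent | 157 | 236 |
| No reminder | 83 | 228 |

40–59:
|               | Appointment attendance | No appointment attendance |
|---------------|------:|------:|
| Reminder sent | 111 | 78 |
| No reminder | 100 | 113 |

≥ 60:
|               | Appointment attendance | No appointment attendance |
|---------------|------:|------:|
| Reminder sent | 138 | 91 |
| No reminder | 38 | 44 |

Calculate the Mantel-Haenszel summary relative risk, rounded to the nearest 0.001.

RR_MH = Σ(aᵢ·n₀ᵢ/nᵢ) / Σ(cᵢ·n₁ᵢ/nᵢ), with n₁ᵢ = aᵢ+bᵢ (exposed), n₀ᵢ = cᵢ+dᵢ (unexposed), nᵢ = n₁ᵢ+n₀ᵢ.
Stratum 1 (< 40): n₁ = 393, n₀ = 311, n = 704; a·n₀/n = 157·311/704 = 69.3565; c·n₁/n = 83·393/704 = 46.3338
Stratum 2 (40–59): n₁ = 189, n₀ = 213, n = 402; a·n₀/n = 111·213/402 = 58.8134; c·n₁/n = 100·189/402 = 47.0149
Stratum 3 (≥ 60): n₁ = 229, n₀ = 82, n = 311; a·n₀/n = 138·82/311 = 36.3859; c·n₁/n = 38·229/311 = 27.9807
RR_MH = (69.3565 + 58.8134 + 36.3859) / (46.3338 + 47.0149 + 27.9807) = 164.5558 / 121.3294 = 1.35627

1.356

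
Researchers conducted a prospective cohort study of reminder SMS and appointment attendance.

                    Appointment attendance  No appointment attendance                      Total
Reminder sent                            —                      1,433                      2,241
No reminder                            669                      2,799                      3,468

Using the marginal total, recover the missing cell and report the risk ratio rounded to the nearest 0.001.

The missing cell is in the exposed row: 2241 − 1433 = 808.
So a = 808, b = 1433, c = 669, d = 2799.
RR = [a/(a+b)] / [c/(c+d)] = (808/2241) / (669/3468) = 0.36055/0.19291 = 1.86906

1.869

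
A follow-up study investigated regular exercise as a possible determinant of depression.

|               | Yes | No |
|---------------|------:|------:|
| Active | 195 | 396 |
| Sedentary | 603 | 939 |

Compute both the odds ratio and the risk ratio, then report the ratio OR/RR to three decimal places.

0.909

Cells: a = 195, b = 396, c = 603, d = 939.
OR = (195·939)/(396·603) = 183105/238788 = 0.76681
Risk in exposed = 195/591 = 0.32995; risk in unexposed = 603/1542 = 0.39105; RR = 0.84375
OR/RR = 0.76681 / 0.84375 = 0.90881
The outcome is not rare, so the OR lies further from 1 than the RR.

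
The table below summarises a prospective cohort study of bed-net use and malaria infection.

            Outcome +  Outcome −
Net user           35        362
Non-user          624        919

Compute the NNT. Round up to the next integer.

Risk in treated group = 35/397 = 0.08816; risk in control = 624/1543 = 0.40441.
Absolute risk reduction = 0.40441 − 0.08816 = 0.31625
NNT = 1 / ARR = 1 / 0.31625 = 3.162 → round up → 4

4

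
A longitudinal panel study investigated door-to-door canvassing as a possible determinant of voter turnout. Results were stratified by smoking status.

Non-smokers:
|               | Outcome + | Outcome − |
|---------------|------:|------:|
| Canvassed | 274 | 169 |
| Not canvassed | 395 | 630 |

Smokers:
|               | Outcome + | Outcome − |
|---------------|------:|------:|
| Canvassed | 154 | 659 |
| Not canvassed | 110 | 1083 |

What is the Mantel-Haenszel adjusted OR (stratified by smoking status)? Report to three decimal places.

OR_MH = Σ(aᵢdᵢ/nᵢ) / Σ(bᵢcᵢ/nᵢ), where nᵢ is the stratum total.
Stratum 1 (Non-smokers): n = 1468; a·d/n = 274·630/1468 = 117.5886; b·c/n = 169·395/1468 = 45.4734
Stratum 2 (Smokers): n = 2006; a·d/n = 154·1083/2006 = 83.1416; b·c/n = 659·110/2006 = 36.1366
OR_MH = (117.5886 + 83.1416) / (45.4734 + 36.1366) = 200.7301 / 81.6100 = 2.45963

2.460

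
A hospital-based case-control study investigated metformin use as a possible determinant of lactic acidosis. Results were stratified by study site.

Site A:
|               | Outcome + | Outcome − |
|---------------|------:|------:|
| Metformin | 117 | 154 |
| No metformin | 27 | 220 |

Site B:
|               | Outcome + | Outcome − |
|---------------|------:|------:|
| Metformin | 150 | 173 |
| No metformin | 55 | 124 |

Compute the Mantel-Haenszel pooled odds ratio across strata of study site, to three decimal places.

OR_MH = Σ(aᵢdᵢ/nᵢ) / Σ(bᵢcᵢ/nᵢ), where nᵢ is the stratum total.
Stratum 1 (Site A): n = 518; a·d/n = 117·220/518 = 49.6911; b·c/n = 154·27/518 = 8.0270
Stratum 2 (Site B): n = 502; a·d/n = 150·124/502 = 37.0518; b·c/n = 173·55/502 = 18.9542
OR_MH = (49.6911 + 37.0518) / (8.0270 + 18.9542) = 86.7429 / 26.9812 = 3.21494

3.215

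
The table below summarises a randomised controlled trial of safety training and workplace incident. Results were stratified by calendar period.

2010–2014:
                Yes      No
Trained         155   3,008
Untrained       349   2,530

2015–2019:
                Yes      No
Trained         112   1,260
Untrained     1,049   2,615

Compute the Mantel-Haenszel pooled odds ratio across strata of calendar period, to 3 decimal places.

0.282

OR_MH = Σ(aᵢdᵢ/nᵢ) / Σ(bᵢcᵢ/nᵢ), where nᵢ is the stratum total.
Stratum 1 (2010–2014): n = 6042; a·d/n = 155·2530/6042 = 64.9040; b·c/n = 3008·349/6042 = 173.7491
Stratum 2 (2015–2019): n = 5036; a·d/n = 112·2615/5036 = 58.1573; b·c/n = 1260·1049/5036 = 262.4583
OR_MH = (64.9040 + 58.1573) / (173.7491 + 262.4583) = 123.0613 / 436.2074 = 0.28212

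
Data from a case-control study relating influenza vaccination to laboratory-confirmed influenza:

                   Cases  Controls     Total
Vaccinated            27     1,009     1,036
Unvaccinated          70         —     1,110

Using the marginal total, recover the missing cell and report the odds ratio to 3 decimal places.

0.398

The missing cell is in the unexposed row: 1110 − 70 = 1040.
So a = 27, b = 1009, c = 70, d = 1040.
OR = (a·d)/(b·c) = (27 × 1040) / (1009 × 70) = 28080 / 70630 = 0.39756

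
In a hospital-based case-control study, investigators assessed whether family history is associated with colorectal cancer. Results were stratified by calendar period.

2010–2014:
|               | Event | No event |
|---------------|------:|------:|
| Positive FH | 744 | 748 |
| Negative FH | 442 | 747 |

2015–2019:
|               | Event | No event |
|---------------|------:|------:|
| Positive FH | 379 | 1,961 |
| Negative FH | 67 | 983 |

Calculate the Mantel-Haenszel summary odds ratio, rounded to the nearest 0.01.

OR_MH = Σ(aᵢdᵢ/nᵢ) / Σ(bᵢcᵢ/nᵢ), where nᵢ is the stratum total.
Stratum 1 (2010–2014): n = 2681; a·d/n = 744·747/2681 = 207.2988; b·c/n = 748·442/2681 = 123.3182
Stratum 2 (2015–2019): n = 3390; a·d/n = 379·983/3390 = 109.8988; b·c/n = 1961·67/3390 = 38.7572
OR_MH = (207.2988 + 109.8988) / (123.3182 + 38.7572) = 317.1976 / 162.0754 = 1.95710

1.96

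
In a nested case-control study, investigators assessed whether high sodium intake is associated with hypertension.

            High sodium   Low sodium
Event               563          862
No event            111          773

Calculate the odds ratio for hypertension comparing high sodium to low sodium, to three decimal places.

Reading the table with exposure as columns: a = 563 (High sodium, case), b = 111 (High sodium, non-case), c = 862 (Low sodium, case), d = 773.
OR = (a·d)/(b·c) = (563 × 773) / (111 × 862) = 435199 / 95682 = 4.54839
The odds of hypertension are about 4.55 times as high in the high sodium group.

4.548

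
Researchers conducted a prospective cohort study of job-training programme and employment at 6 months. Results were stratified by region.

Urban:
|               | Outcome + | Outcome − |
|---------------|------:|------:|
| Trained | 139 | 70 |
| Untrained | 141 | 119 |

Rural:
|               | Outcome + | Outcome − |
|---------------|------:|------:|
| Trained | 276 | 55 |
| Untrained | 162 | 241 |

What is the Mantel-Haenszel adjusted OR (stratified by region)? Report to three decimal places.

OR_MH = Σ(aᵢdᵢ/nᵢ) / Σ(bᵢcᵢ/nᵢ), where nᵢ is the stratum total.
Stratum 1 (Urban): n = 469; a·d/n = 139·119/469 = 35.2687; b·c/n = 70·141/469 = 21.0448
Stratum 2 (Rural): n = 734; a·d/n = 276·241/734 = 90.6213; b·c/n = 55·162/734 = 12.1390
OR_MH = (35.2687 + 90.6213) / (21.0448 + 12.1390) = 125.8899 / 33.1837 = 3.79372

3.794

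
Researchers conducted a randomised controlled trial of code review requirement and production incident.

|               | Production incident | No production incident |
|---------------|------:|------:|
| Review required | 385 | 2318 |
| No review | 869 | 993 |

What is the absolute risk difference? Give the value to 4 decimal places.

-0.3243

Cells: a = 385, b = 2318, c = 869, d = 993.
Risk in exposed = 385/2703 = 0.142434; risk in unexposed = 869/1862 = 0.466702.
Risk difference = 0.142434 − 0.466702 = -0.324268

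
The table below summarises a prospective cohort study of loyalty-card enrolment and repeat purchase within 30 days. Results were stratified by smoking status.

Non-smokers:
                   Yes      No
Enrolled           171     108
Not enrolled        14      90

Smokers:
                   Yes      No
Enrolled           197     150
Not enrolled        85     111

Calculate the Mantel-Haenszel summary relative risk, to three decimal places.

1.822

RR_MH = Σ(aᵢ·n₀ᵢ/nᵢ) / Σ(cᵢ·n₁ᵢ/nᵢ), with n₁ᵢ = aᵢ+bᵢ (exposed), n₀ᵢ = cᵢ+dᵢ (unexposed), nᵢ = n₁ᵢ+n₀ᵢ.
Stratum 1 (Non-smokers): n₁ = 279, n₀ = 104, n = 383; a·n₀/n = 171·104/383 = 46.4334; c·n₁/n = 14·279/383 = 10.1984
Stratum 2 (Smokers): n₁ = 347, n₀ = 196, n = 543; a·n₀/n = 197·196/543 = 71.1087; c·n₁/n = 85·347/543 = 54.3186
RR_MH = (46.4334 + 71.1087) / (10.1984 + 54.3186) = 117.5421 / 64.5170 = 1.82188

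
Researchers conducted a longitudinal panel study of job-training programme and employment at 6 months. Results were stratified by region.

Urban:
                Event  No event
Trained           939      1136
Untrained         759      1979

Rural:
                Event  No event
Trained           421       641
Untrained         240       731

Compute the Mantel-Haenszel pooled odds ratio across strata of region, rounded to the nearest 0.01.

2.11

OR_MH = Σ(aᵢdᵢ/nᵢ) / Σ(bᵢcᵢ/nᵢ), where nᵢ is the stratum total.
Stratum 1 (Urban): n = 4813; a·d/n = 939·1979/4813 = 386.0962; b·c/n = 1136·759/4813 = 179.1448
Stratum 2 (Rural): n = 2033; a·d/n = 421·731/2033 = 151.3778; b·c/n = 641·240/2033 = 75.6714
OR_MH = (386.0962 + 151.3778) / (179.1448 + 75.6714) = 537.4740 / 254.8162 = 2.10926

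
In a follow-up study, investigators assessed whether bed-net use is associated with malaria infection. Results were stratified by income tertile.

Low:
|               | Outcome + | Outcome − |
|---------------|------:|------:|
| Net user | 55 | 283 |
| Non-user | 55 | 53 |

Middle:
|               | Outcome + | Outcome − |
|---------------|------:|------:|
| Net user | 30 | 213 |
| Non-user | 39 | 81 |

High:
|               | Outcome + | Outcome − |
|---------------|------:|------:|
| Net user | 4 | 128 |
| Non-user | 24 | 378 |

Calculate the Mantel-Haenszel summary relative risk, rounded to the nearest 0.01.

0.36

RR_MH = Σ(aᵢ·n₀ᵢ/nᵢ) / Σ(cᵢ·n₁ᵢ/nᵢ), with n₁ᵢ = aᵢ+bᵢ (exposed), n₀ᵢ = cᵢ+dᵢ (unexposed), nᵢ = n₁ᵢ+n₀ᵢ.
Stratum 1 (Low): n₁ = 338, n₀ = 108, n = 446; a·n₀/n = 55·108/446 = 13.3184; c·n₁/n = 55·338/446 = 41.6816
Stratum 2 (Middle): n₁ = 243, n₀ = 120, n = 363; a·n₀/n = 30·120/363 = 9.9174; c·n₁/n = 39·243/363 = 26.1074
Stratum 3 (High): n₁ = 132, n₀ = 402, n = 534; a·n₀/n = 4·402/534 = 3.0112; c·n₁/n = 24·132/534 = 5.9326
RR_MH = (13.3184 + 9.9174 + 3.0112) / (41.6816 + 26.1074 + 5.9326) = 26.2470 / 73.7216 = 0.35603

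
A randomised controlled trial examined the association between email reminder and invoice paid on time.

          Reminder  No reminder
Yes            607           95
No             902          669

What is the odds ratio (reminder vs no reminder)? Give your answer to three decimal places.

Reading the table with exposure as columns: a = 607 (Reminder, case), b = 902 (Reminder, non-case), c = 95 (No reminder, case), d = 669.
OR = (a·d)/(b·c) = (607 × 669) / (902 × 95) = 406083 / 85690 = 4.73898
The odds of invoice paid on time are about 4.74 times as high in the reminder group.

4.739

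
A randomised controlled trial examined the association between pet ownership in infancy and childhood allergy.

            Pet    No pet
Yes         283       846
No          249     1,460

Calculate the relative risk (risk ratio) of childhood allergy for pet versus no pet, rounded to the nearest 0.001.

1.450

Reading the table with exposure as columns: a = 283 (Pet, case), b = 249 (Pet, non-case), c = 846 (No pet, case), d = 1460.
Risk in exposed = 283/532 = 0.53195; risk in unexposed = 846/2306 = 0.36687.
RR = 0.53195 / 0.36687 = 1.44999
The risk among the exposed is 1.45 times that among the unexposed.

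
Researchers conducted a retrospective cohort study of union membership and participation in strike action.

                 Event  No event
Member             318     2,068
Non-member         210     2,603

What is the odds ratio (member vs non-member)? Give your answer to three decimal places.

Cells: a = 318, b = 2068, c = 210, d = 2603.
OR = (a·d)/(b·c) = (318 × 2603) / (2068 × 210) = 827754 / 434280 = 1.90604
The odds of participation in strike action are about 1.91 times as high in the member group.

1.906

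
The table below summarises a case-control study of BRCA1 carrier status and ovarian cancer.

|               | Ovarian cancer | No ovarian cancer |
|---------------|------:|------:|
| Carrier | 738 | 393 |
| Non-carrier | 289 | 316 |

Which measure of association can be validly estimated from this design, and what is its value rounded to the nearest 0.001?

Cells: a = 738, b = 393, c = 289, d = 316.
This is a case-control study: participants were sampled on outcome status, so risks in the source population cannot be estimated directly — relative risk is not valid here. The odds ratio is the appropriate measure.
OR = (a·d)/(b·c) = (738 × 316) / (393 × 289) = 233208 / 113577 = 2.05330

2.053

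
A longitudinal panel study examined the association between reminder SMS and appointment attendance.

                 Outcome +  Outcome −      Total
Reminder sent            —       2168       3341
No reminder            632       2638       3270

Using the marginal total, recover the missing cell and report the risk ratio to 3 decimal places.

1.817

The missing cell is in the exposed row: 3341 − 2168 = 1173.
So a = 1173, b = 2168, c = 632, d = 2638.
RR = [a/(a+b)] / [c/(c+d)] = (1173/3341) / (632/3270) = 0.35109/0.19327 = 1.81657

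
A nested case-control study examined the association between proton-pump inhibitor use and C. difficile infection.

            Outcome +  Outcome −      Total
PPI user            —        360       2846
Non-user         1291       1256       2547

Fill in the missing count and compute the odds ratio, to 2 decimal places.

6.72

The missing cell is in the exposed row: 2846 − 360 = 2486.
So a = 2486, b = 360, c = 1291, d = 1256.
OR = (a·d)/(b·c) = (2486 × 1256) / (360 × 1291) = 3122416 / 464760 = 6.71834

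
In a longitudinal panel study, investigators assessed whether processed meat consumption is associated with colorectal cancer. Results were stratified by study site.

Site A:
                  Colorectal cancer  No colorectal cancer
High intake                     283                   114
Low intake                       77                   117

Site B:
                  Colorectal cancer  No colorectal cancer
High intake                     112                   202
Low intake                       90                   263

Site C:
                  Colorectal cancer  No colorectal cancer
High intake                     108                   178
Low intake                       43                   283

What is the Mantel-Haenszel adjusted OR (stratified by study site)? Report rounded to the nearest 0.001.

2.749

OR_MH = Σ(aᵢdᵢ/nᵢ) / Σ(bᵢcᵢ/nᵢ), where nᵢ is the stratum total.
Stratum 1 (Site A): n = 591; a·d/n = 283·117/591 = 56.0254; b·c/n = 114·77/591 = 14.8528
Stratum 2 (Site B): n = 667; a·d/n = 112·263/667 = 44.1619; b·c/n = 202·90/667 = 27.2564
Stratum 3 (Site C): n = 612; a·d/n = 108·283/612 = 49.9412; b·c/n = 178·43/612 = 12.5065
OR_MH = (56.0254 + 44.1619 + 49.9412) / (14.8528 + 27.2564 + 12.5065) = 150.1285 / 54.6157 = 2.74882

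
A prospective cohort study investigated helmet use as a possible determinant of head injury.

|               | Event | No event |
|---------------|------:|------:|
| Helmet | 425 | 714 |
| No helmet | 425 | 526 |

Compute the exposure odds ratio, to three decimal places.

0.737

Cells: a = 425, b = 714, c = 425, d = 526.
OR = (a·d)/(b·c) = (425 × 526) / (714 × 425) = 223550 / 303450 = 0.73669
Exposure is associated with lower odds of head injury (OR = 0.74 < 1).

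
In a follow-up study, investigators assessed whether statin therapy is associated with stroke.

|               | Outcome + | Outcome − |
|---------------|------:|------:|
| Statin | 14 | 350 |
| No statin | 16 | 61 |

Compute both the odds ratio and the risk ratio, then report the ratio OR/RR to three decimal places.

Cells: a = 14, b = 350, c = 16, d = 61.
OR = (14·61)/(350·16) = 854/5600 = 0.15250
Risk in exposed = 14/364 = 0.03846; risk in unexposed = 16/77 = 0.20779; RR = 0.18510
OR/RR = 0.15250 / 0.18510 = 0.82390
The outcome is not rare, so the OR lies further from 1 than the RR.

0.824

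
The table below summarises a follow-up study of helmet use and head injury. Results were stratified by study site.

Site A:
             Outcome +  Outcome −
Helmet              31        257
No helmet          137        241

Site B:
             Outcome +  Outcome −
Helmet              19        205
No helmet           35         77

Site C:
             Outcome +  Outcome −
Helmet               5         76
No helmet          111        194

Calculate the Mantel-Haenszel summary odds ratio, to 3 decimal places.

0.188

OR_MH = Σ(aᵢdᵢ/nᵢ) / Σ(bᵢcᵢ/nᵢ), where nᵢ is the stratum total.
Stratum 1 (Site A): n = 666; a·d/n = 31·241/666 = 11.2177; b·c/n = 257·137/666 = 52.8664
Stratum 2 (Site B): n = 336; a·d/n = 19·77/336 = 4.3542; b·c/n = 205·35/336 = 21.3542
Stratum 3 (Site C): n = 386; a·d/n = 5·194/386 = 2.5130; b·c/n = 76·111/386 = 21.8549
OR_MH = (11.2177 + 4.3542 + 2.5130) / (52.8664 + 21.3542 + 21.8549) = 18.0848 / 96.0755 = 0.18824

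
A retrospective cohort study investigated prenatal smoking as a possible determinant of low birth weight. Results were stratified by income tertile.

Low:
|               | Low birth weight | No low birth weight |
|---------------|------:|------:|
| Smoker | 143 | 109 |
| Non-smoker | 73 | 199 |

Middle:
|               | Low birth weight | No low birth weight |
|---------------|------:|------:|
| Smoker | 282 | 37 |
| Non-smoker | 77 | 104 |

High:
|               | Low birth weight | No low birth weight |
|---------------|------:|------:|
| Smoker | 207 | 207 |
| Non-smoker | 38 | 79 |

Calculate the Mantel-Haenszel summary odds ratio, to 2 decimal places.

4.03

OR_MH = Σ(aᵢdᵢ/nᵢ) / Σ(bᵢcᵢ/nᵢ), where nᵢ is the stratum total.
Stratum 1 (Low): n = 524; a·d/n = 143·199/524 = 54.3073; b·c/n = 109·73/524 = 15.1851
Stratum 2 (Middle): n = 500; a·d/n = 282·104/500 = 58.6560; b·c/n = 37·77/500 = 5.6980
Stratum 3 (High): n = 531; a·d/n = 207·79/531 = 30.7966; b·c/n = 207·38/531 = 14.8136
OR_MH = (54.3073 + 58.6560 + 30.7966) / (15.1851 + 5.6980 + 14.8136) = 143.7599 / 35.6967 = 4.02726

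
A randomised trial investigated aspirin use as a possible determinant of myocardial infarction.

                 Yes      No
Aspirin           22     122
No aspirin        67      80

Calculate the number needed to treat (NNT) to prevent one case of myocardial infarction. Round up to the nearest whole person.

Risk in treated group = 22/144 = 0.15278; risk in control = 67/147 = 0.45578.
Absolute risk reduction = 0.45578 − 0.15278 = 0.30300
NNT = 1 / ARR = 1 / 0.30300 = 3.300 → round up → 4

4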